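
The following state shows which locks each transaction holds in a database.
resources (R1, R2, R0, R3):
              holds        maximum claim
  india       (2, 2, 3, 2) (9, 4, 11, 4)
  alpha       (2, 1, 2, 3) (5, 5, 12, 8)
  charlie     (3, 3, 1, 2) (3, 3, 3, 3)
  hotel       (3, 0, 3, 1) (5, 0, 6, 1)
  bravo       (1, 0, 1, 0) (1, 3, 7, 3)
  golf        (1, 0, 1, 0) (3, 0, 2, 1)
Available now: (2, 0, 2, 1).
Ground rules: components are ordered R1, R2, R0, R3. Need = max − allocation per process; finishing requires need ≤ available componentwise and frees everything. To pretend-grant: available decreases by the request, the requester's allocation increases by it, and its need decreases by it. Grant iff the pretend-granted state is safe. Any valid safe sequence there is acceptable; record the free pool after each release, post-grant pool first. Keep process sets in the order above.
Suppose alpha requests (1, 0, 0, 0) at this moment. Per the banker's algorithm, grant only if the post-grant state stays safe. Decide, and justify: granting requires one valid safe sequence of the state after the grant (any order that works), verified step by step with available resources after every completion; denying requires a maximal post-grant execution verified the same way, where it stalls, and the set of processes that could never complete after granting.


GRANT. The post-grant state is safe; one safe sequence: charlie, hotel, golf, bravo, india, alpha.
Key observation: post-grant, (1, 0, 2, 1) remains, and an order beginning with charlie completes everyone.
Check on the post-grant state, step by step:
  pool = (1, 0, 2, 1)
  run charlie (needs (0, 0, 2, 1), free (1, 0, 2, 1)); after release of (3, 3, 1, 2) the pool is (4, 3, 3, 3)
  run hotel (needs (2, 0, 3, 0), free (4, 3, 3, 3)); after release of (3, 0, 3, 1) the pool is (7, 3, 6, 4)
  run golf (needs (2, 0, 1, 1), free (7, 3, 6, 4)); after release of (1, 0, 1, 0) the pool is (8, 3, 7, 4)
  run bravo (needs (0, 3, 6, 3), free (8, 3, 7, 4)); after release of (1, 0, 1, 0) the pool is (9, 3, 8, 4)
  run india (needs (7, 2, 8, 2), free (9, 3, 8, 4)); after release of (2, 2, 3, 2) the pool is (11, 5, 11, 6)
  run alpha (needs (2, 4, 10, 5), free (11, 5, 11, 6)); after release of (3, 1, 2, 3) the pool is (14, 6, 13, 9)


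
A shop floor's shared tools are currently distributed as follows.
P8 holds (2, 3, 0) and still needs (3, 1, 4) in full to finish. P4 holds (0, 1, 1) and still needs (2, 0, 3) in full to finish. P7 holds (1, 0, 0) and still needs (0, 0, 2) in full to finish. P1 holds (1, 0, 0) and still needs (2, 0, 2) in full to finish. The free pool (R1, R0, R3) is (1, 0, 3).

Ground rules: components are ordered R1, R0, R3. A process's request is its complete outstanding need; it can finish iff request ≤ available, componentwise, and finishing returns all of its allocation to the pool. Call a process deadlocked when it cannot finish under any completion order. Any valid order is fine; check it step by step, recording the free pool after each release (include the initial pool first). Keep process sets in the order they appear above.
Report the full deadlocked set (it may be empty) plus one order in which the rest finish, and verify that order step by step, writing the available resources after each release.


Nothing here is deadlocked.
Key observation: there is always a runnable process — P7 first — so the state unwinds completely.
One completion order for the rest: P7, P4, P1, P8. Walking it through:
  pool = (1, 0, 3)
  P7 needs (0, 0, 2) <= (1, 0, 3) -> finishes; pool += (1, 0, 0) = (2, 0, 3)
  P4 needs (2, 0, 3) <= (2, 0, 3) -> finishes; pool += (0, 1, 1) = (2, 1, 4)
  P1 needs (2, 0, 2) <= (2, 1, 4) -> finishes; pool += (1, 0, 0) = (3, 1, 4)
  P8 needs (3, 1, 4) <= (3, 1, 4) -> finishes; pool += (2, 3, 0) = (5, 4, 4)


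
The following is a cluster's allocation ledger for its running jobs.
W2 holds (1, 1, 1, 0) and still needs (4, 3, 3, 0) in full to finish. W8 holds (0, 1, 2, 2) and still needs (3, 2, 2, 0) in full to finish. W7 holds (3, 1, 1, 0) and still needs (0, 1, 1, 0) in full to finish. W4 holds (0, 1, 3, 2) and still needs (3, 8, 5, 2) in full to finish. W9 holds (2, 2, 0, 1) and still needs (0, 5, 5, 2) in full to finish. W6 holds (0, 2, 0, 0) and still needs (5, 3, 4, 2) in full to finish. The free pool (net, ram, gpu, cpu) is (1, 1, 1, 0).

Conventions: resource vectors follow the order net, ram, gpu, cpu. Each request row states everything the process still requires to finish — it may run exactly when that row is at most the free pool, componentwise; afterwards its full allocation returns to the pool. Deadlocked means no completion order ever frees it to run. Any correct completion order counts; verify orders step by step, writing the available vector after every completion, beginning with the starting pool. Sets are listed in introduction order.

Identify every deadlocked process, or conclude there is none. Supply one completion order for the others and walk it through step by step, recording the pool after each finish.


The deadlocked set is empty.
Key observation: W7 fits the free pool immediately, and its release cascades until everyone finishes.
One completion order for the rest: W7, W8, W2, W6, W9, W4. Walking it through:
  pool = (1, 1, 1, 0)
  run W7 (needs (0, 1, 1, 0), free (1, 1, 1, 0)); after release of (3, 1, 1, 0) the pool is (4, 2, 2, 0)
  run W8 (needs (3, 2, 2, 0), free (4, 2, 2, 0)); after release of (0, 1, 2, 2) the pool is (4, 3, 4, 2)
  run W2 (needs (4, 3, 3, 0), free (4, 3, 4, 2)); after release of (1, 1, 1, 0) the pool is (5, 4, 5, 2)
  run W6 (needs (5, 3, 4, 2), free (5, 4, 5, 2)); after release of (0, 2, 0, 0) the pool is (5, 6, 5, 2)
  run W9 (needs (0, 5, 5, 2), free (5, 6, 5, 2)); after release of (2, 2, 0, 1) the pool is (7, 8, 5, 3)
  run W4 (needs (3, 8, 5, 2), free (7, 8, 5, 3)); after release of (0, 1, 3, 2) the pool is (7, 9, 8, 5)


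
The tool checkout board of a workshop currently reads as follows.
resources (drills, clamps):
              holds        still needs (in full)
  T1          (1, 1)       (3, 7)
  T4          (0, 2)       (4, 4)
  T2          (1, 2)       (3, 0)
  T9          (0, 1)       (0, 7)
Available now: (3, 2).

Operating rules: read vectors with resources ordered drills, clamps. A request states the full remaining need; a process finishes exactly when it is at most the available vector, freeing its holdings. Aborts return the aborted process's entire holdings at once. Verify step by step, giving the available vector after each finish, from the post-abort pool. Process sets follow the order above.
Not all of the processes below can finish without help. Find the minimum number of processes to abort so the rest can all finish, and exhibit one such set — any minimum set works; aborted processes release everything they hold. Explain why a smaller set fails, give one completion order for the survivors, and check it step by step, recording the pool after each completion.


Abort T1.
Key observation: the returned (1, 1) from T1 is what brings T9 — unrunnable before, under any order — into play at step 3.
No smaller set exists: with zero aborts the deadlock remains.
One survivor order: T2, T4, T9. Check, step by step (post-abort pool first):
  pool = (4, 3)
  run T2 (needs (3, 0), free (4, 3)); after release of (1, 2) the pool is (5, 5)
  run T4 (needs (4, 4), free (5, 5)); after release of (0, 2) the pool is (5, 7)
  run T9 (needs (0, 7), free (5, 7)); after release of (0, 1) the pool is (5, 8)


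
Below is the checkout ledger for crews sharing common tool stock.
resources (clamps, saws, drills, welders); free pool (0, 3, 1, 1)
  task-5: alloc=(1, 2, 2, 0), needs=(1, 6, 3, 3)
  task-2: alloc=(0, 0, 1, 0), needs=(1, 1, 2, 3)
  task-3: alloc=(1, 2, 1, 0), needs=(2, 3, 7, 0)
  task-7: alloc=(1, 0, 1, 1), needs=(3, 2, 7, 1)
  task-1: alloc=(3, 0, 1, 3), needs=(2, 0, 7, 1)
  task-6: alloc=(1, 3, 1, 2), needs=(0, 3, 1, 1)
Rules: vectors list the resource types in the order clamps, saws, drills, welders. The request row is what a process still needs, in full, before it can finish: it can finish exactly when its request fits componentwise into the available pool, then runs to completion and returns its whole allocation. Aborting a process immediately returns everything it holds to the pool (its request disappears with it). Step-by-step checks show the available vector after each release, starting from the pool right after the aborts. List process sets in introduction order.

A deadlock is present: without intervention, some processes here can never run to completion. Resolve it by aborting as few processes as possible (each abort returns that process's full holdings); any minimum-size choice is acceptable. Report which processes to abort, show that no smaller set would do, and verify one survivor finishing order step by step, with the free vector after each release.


The answer: abort task-3 and task-1.
Key observation: before aborting task-3 and task-1, task-7 was permanently blocked — no order could ever run it; afterwards it completes at step 4.
Minimality, checking each single-abort alternative: task-5 alone leaves task-3 blocked (short on drills); task-2 alone leaves task-3 blocked (short on drills); task-3 alone leaves task-7 blocked (short on drills); task-7 alone leaves task-3 blocked (short on drills); task-1 alone leaves task-3 blocked (short on drills); task-6 alone leaves task-3 blocked (short on drills).
One survivor order: task-2, task-6, task-5, task-7. Verifying each step (post-abort pool first):
  pool = (4, 5, 3, 4)
  task-2 needs (1, 1, 2, 3) <= (4, 5, 3, 4) -> finishes; pool += (0, 0, 1, 0) = (4, 5, 4, 4)
  task-6 needs (0, 3, 1, 1) <= (4, 5, 4, 4) -> finishes; pool += (1, 3, 1, 2) = (5, 8, 5, 6)
  task-5 needs (1, 6, 3, 3) <= (5, 8, 5, 6) -> finishes; pool += (1, 2, 2, 0) = (6, 10, 7, 6)
  task-7 needs (3, 2, 7, 1) <= (6, 10, 7, 6) -> finishes; pool += (1, 0, 1, 1) = (7, 10, 8, 7)


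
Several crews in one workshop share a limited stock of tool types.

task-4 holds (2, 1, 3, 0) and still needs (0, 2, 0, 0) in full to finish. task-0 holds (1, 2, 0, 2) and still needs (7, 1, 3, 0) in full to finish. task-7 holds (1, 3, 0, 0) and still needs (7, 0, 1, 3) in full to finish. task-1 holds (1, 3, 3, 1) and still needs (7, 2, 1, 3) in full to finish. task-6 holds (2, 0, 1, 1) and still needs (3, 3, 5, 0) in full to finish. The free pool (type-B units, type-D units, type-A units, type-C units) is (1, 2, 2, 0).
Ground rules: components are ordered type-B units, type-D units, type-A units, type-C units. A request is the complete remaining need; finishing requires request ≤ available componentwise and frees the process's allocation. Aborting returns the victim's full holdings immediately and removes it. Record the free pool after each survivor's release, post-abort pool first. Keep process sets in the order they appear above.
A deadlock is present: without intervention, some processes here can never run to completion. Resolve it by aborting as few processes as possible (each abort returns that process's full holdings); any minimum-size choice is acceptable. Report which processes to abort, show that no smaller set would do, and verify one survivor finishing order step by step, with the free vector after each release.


The answer: abort task-7 and task-1.
Key observation: task-0 was stuck for good until task-7 and task-1 gave back (2, 6, 3, 1); in the order shown it finishes at step 3.
Why nothing smaller works — every single abort fails: task-4 alone leaves task-0 blocked (short on type-B units); task-0 alone leaves task-7 blocked (short on type-B units); task-7 alone leaves task-0 blocked (short on type-B units); task-1 alone leaves task-0 blocked (short on type-B units); task-6 alone leaves task-0 blocked (short on type-B units).
Survivors finish in the order: task-6, task-4, task-0. Step-by-step check (pool after the aborts first):
  pool = (3, 8, 5, 1)
  task-6: need (3, 3, 5, 0) fits (3, 8, 5, 1); releases (2, 0, 1, 1), pool now (5, 8, 6, 2)
  task-4: need (0, 2, 0, 0) fits (5, 8, 6, 2); releases (2, 1, 3, 0), pool now (7, 9, 9, 2)
  task-0: need (7, 1, 3, 0) fits (7, 9, 9, 2); releases (1, 2, 0, 2), pool now (8, 11, 9, 4)


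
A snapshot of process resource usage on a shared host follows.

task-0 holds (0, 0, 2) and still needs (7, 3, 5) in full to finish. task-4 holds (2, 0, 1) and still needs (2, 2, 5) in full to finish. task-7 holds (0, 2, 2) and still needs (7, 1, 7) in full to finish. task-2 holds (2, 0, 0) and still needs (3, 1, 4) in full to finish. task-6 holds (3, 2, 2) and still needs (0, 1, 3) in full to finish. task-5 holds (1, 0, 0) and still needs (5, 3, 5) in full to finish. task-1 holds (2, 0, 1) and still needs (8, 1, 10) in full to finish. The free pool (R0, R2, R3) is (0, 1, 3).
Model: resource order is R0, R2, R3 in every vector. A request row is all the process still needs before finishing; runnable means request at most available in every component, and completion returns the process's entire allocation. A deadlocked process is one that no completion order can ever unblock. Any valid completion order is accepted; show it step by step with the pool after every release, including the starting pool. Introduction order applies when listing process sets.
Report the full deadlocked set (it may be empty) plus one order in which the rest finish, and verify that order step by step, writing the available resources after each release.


No process is deadlocked.
Key observation: beginning at task-6, releases accumulate fast enough that every process eventually fits.
One completion order for the rest: task-6, task-4, task-2, task-5, task-0, task-7, task-1. Check, step by step:
  pool = (0, 1, 3)
  task-6: need (0, 1, 3) fits (0, 1, 3); releases (3, 2, 2), pool now (3, 3, 5)
  task-4: need (2, 2, 5) fits (3, 3, 5); releases (2, 0, 1), pool now (5, 3, 6)
  task-2: need (3, 1, 4) fits (5, 3, 6); releases (2, 0, 0), pool now (7, 3, 6)
  task-5: need (5, 3, 5) fits (7, 3, 6); releases (1, 0, 0), pool now (8, 3, 6)
  task-0: need (7, 3, 5) fits (8, 3, 6); releases (0, 0, 2), pool now (8, 3, 8)
  task-7: need (7, 1, 7) fits (8, 3, 8); releases (0, 2, 2), pool now (8, 5, 10)
  task-1: need (8, 1, 10) fits (8, 5, 10); releases (2, 0, 1), pool now (10, 5, 11)


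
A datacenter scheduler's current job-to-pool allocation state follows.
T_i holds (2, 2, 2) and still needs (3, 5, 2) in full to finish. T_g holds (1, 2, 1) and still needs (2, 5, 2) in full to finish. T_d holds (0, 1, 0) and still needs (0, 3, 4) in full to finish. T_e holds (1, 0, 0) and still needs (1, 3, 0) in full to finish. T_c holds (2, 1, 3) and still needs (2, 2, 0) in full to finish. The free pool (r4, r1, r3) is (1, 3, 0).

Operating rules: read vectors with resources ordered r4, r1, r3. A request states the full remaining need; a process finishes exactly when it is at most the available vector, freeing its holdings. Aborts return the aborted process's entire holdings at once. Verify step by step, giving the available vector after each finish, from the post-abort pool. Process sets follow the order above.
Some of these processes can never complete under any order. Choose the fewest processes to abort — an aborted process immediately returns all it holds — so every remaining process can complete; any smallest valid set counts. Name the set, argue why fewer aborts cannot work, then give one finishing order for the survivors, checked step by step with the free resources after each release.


Abort T_g.
Key observation: no ordering could ever have run T_i before the abort of T_g; with (1, 2, 1) back in the pool it fits at step 3.
No smaller set exists: with zero aborts the deadlock remains.
The survivors complete as T_e, T_c, T_i, T_d. Walking it through (starting from the post-abort pool):
  pool = (2, 5, 1)
  T_e: need (1, 3, 0) fits (2, 5, 1); releases (1, 0, 0), pool now (3, 5, 1)
  T_c: need (2, 2, 0) fits (3, 5, 1); releases (2, 1, 3), pool now (5, 6, 4)
  T_i: need (3, 5, 2) fits (5, 6, 4); releases (2, 2, 2), pool now (7, 8, 6)
  T_d: need (0, 3, 4) fits (7, 8, 6); releases (0, 1, 0), pool now (7, 9, 6)


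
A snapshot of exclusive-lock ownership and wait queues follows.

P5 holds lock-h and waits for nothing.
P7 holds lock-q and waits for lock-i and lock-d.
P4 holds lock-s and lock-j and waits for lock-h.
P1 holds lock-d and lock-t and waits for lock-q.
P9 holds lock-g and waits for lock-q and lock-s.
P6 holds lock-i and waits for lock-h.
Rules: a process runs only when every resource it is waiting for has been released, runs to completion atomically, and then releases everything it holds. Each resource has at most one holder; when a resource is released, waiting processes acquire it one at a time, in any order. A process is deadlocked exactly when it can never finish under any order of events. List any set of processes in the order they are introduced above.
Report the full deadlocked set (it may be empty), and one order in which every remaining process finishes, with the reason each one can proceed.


Deadlocked set: P7, P1 and P9.
Key observation: along P7 -> P1 -> P7, each member waits on what the next one holds — a deadlock; P9 waits into the deadlock from upstream.
The rest can finish in the order P5, P6, P4.
Verifying each step:
  run P5 (it waits on nothing); releases lock-h
  P6 waits on lock-h — all released -> runs and releases lock-i
  P4 waits on lock-h — all released -> runs and releases lock-s and lock-j


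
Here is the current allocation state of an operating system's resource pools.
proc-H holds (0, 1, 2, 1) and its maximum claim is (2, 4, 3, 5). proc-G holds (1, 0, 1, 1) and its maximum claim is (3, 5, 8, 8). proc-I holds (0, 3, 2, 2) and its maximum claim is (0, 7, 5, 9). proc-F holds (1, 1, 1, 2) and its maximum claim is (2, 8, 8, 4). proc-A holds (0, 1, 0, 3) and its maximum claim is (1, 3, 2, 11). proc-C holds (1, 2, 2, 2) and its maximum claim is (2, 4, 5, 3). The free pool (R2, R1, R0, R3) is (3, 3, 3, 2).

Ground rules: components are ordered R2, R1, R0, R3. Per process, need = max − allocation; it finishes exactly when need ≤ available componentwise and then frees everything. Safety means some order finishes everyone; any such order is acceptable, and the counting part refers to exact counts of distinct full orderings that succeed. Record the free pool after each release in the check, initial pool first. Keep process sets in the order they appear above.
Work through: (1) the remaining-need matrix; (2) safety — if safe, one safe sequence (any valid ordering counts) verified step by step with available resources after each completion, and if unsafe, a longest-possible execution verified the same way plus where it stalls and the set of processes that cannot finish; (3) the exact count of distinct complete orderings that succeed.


(1) Remaining need (order R2, R1, R0, R3):
  proc-H: (2, 3, 1, 4)
  proc-G: (2, 5, 7, 7)
  proc-I: (0, 4, 3, 7)
  proc-F: (1, 7, 7, 2)
  proc-A: (1, 2, 2, 8)
  proc-C: (1, 2, 3, 1)
(2) UNSAFE.
Key observation: after proc-C, proc-H the pool peaks at (4, 6, 7, 5), and each blocked process is short somewhere: proc-G on R3; proc-I on R3; proc-F on R1; proc-A on R3.
The run proc-C, proc-H cannot be extended any further. Step-by-step check:
  pool = (3, 3, 3, 2)
  proc-C needs (1, 2, 3, 1) <= (3, 3, 3, 2) -> finishes; pool += (1, 2, 2, 2) = (4, 5, 5, 4)
  proc-H needs (2, 3, 1, 4) <= (4, 5, 5, 4) -> finishes; pool += (0, 1, 2, 1) = (4, 6, 7, 5)
  blocked: proc-G wants (2, 5, 7, 7), pool (4, 6, 7, 5) — not enough R3
  blocked: proc-I wants (0, 4, 3, 7), pool (4, 6, 7, 5) — not enough R3
  blocked: proc-F wants (1, 7, 7, 2), pool (4, 6, 7, 5) — not enough R1
  blocked: proc-A wants (1, 2, 2, 8), pool (4, 6, 7, 5) — not enough R3
Never able to finish: proc-G, proc-I, proc-F and proc-A.
(3) The exact count: 0 of the possible complete orderings are safe sequences.


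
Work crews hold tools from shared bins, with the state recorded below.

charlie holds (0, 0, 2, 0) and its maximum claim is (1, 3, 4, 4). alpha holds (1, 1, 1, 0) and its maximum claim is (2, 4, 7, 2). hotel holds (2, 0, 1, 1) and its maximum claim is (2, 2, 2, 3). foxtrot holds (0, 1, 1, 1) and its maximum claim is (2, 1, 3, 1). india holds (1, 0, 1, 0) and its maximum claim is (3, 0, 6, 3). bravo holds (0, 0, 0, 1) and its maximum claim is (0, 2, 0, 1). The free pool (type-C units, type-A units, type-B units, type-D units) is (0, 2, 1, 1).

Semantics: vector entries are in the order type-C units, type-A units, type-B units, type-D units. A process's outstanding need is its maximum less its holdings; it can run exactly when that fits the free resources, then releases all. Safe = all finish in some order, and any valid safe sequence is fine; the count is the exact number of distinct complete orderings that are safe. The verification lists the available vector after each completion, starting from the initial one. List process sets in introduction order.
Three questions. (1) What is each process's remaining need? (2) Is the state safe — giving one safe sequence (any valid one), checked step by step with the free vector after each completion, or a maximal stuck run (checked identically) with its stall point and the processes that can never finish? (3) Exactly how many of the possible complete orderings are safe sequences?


(1) Remaining need (order type-C units, type-A units, type-B units, type-D units):
  charlie: (1, 3, 2, 4)
  alpha: (1, 3, 6, 2)
  hotel: (0, 2, 1, 2)
  foxtrot: (2, 0, 2, 0)
  india: (2, 0, 5, 3)
  bravo: (0, 2, 0, 0)
(2) SAFE, for example via the order bravo, hotel, foxtrot, charlie, india, alpha.
Key observation: bravo is the earliest step where a requested resource binds exactly: need (0, 2, 0, 0), pool (0, 2, 1, 1) at its turn.
Check, step by step:
  pool = (0, 2, 1, 1)
  run bravo (needs (0, 2, 0, 0), free (0, 2, 1, 1)); after release of (0, 0, 0, 1) the pool is (0, 2, 1, 2)
  run hotel (needs (0, 2, 1, 2), free (0, 2, 1, 2)); after release of (2, 0, 1, 1) the pool is (2, 2, 2, 3)
  run foxtrot (needs (2, 0, 2, 0), free (2, 2, 2, 3)); after release of (0, 1, 1, 1) the pool is (2, 3, 3, 4)
  run charlie (needs (1, 3, 2, 4), free (2, 3, 3, 4)); after release of (0, 0, 2, 0) the pool is (2, 3, 5, 4)
  run india (needs (2, 0, 5, 3), free (2, 3, 5, 4)); after release of (1, 0, 1, 0) the pool is (3, 3, 6, 4)
  run alpha (needs (1, 3, 6, 2), free (3, 3, 6, 4)); after release of (1, 1, 1, 0) the pool is (4, 4, 7, 4)
(3) Exactly 1 of the possible complete orderings is a safe sequence.


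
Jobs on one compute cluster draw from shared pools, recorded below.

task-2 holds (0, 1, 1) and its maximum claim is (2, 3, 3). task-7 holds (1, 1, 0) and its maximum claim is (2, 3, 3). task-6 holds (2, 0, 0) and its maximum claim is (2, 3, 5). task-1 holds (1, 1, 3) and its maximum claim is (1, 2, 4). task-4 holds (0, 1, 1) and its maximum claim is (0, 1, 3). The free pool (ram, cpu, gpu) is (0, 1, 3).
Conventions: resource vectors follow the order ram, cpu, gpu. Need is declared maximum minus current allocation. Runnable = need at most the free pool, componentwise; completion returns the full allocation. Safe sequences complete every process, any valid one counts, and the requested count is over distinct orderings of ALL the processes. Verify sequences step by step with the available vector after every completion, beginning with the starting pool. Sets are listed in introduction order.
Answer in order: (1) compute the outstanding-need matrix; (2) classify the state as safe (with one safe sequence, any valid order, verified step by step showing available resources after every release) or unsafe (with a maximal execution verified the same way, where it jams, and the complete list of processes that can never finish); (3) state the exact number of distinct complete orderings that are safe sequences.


(1) Outstanding need per process (order ram, cpu, gpu):
  task-2: (2, 2, 2)
  task-7: (1, 2, 3)
  task-6: (0, 3, 5)
  task-1: (0, 1, 1)
  task-4: (0, 0, 2)
(2) SAFE. One safe sequence: task-1, task-7, task-4, task-2, task-6.
Key observation: reading the order forward, task-1 is the first process whose need (0, 1, 1) meets the free pool (0, 1, 3) exactly on a resource it requests.
Verifying each step:
  pool = (0, 1, 3)
  task-1: need (0, 1, 1) fits (0, 1, 3); releases (1, 1, 3), pool now (1, 2, 6)
  task-7: need (1, 2, 3) fits (1, 2, 6); releases (1, 1, 0), pool now (2, 3, 6)
  task-4: need (0, 0, 2) fits (2, 3, 6); releases (0, 1, 1), pool now (2, 4, 7)
  task-2: need (2, 2, 2) fits (2, 4, 7); releases (0, 1, 1), pool now (2, 5, 8)
  task-6: need (0, 3, 5) fits (2, 5, 8); releases (2, 0, 0), pool now (4, 5, 8)
(3) Precisely 14 of the possible complete orderings are safe sequences.


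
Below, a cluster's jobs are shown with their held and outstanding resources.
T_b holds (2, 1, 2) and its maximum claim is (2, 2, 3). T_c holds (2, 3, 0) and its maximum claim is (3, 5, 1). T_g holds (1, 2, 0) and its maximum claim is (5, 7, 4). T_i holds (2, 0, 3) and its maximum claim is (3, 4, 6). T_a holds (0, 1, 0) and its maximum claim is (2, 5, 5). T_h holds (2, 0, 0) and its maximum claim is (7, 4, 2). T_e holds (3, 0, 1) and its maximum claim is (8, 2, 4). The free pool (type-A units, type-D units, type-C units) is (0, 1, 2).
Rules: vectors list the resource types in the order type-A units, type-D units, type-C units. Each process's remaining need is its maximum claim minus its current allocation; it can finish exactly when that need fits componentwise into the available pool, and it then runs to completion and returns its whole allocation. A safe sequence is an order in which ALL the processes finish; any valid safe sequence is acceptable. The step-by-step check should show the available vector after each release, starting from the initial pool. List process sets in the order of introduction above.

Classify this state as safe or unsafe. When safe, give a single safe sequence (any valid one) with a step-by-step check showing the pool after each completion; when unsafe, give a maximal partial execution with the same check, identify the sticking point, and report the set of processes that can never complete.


SAFE. One safe sequence: T_b, T_c, T_g, T_i, T_h, T_e, T_a.
Key observation: the order's first zero-slack moment is T_b ((0, 1, 1) needed, (0, 1, 2) free — a requested resource with nothing to spare).
Walking it through:
  pool = (0, 1, 2)
  T_b needs (0, 1, 1) <= (0, 1, 2) -> finishes; pool += (2, 1, 2) = (2, 2, 4)
  T_c needs (1, 2, 1) <= (2, 2, 4) -> finishes; pool += (2, 3, 0) = (4, 5, 4)
  T_g needs (4, 5, 4) <= (4, 5, 4) -> finishes; pool += (1, 2, 0) = (5, 7, 4)
  T_i needs (1, 4, 3) <= (5, 7, 4) -> finishes; pool += (2, 0, 3) = (7, 7, 7)
  T_h needs (5, 4, 2) <= (7, 7, 7) -> finishes; pool += (2, 0, 0) = (9, 7, 7)
  T_e needs (5, 2, 3) <= (9, 7, 7) -> finishes; pool += (3, 0, 1) = (12, 7, 8)
  T_a needs (2, 4, 5) <= (12, 7, 8) -> finishes; pool += (0, 1, 0) = (12, 8, 8)


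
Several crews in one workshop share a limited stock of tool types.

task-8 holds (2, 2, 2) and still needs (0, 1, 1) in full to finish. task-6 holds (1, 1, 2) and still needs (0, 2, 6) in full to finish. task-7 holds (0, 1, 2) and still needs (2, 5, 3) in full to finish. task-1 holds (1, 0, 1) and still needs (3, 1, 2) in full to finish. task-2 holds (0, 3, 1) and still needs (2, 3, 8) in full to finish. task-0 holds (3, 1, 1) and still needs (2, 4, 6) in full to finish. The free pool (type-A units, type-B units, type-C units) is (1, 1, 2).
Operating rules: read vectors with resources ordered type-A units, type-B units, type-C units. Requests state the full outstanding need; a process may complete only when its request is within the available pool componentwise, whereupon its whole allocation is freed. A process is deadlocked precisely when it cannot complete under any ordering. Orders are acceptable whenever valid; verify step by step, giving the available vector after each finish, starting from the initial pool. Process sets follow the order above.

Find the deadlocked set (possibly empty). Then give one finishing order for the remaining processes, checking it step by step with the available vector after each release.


Deadlocked set: task-6, task-7, task-2 and task-0.
Key observation: after task-8, task-1 the pool peaks at (4, 3, 5), and each blocked process is short somewhere: task-6 on type-C units; task-7 on type-B units; task-2 on type-C units; task-0 on type-B units, type-C units.
A valid finishing order for the others: task-8, task-1. Step-by-step check:
  pool = (1, 1, 2)
  task-8 needs (0, 1, 1) <= (1, 1, 2) -> finishes; pool += (2, 2, 2) = (3, 3, 4)
  task-1 needs (3, 1, 2) <= (3, 3, 4) -> finishes; pool += (1, 0, 1) = (4, 3, 5)
The stuck group stays short no matter what:
  blocked: task-6 wants (0, 2, 6), pool (4, 3, 5) — not enough type-C units
  blocked: task-7 wants (2, 5, 3), pool (4, 3, 5) — not enough type-B units
  blocked: task-2 wants (2, 3, 8), pool (4, 3, 5) — not enough type-C units
  blocked: task-0 wants (2, 4, 6), pool (4, 3, 5) — not enough type-B units and type-C units


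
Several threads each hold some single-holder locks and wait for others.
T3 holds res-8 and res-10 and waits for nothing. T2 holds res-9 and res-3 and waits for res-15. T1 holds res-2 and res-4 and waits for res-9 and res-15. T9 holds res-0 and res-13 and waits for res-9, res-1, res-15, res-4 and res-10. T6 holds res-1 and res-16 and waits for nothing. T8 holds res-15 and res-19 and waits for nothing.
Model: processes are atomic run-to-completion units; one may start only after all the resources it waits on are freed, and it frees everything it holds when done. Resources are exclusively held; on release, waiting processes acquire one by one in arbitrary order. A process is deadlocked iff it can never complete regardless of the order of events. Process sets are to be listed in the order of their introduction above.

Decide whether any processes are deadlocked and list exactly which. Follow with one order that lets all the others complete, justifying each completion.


No process is deadlocked.
Key observation: there is no circular wait here — follow any chain and it reaches a process that is free to run now.
One completion order for the rest: T3, T8, T6, T2, T1, T9.
Verifying each step:
  run T3 (it waits on nothing); releases res-8 and res-10
  run T8 (it waits on nothing); releases res-15 and res-19
  run T6 (it waits on nothing); releases res-1 and res-16
  T2: everything it awaited (res-15) is free; runs, freeing res-9 and res-3
  T1: everything it awaited (res-9 and res-15) is free; runs, freeing res-2 and res-4
  T9: everything it awaited (res-9, res-1, res-15, res-4 and res-10) is free; runs, freeing res-0 and res-13


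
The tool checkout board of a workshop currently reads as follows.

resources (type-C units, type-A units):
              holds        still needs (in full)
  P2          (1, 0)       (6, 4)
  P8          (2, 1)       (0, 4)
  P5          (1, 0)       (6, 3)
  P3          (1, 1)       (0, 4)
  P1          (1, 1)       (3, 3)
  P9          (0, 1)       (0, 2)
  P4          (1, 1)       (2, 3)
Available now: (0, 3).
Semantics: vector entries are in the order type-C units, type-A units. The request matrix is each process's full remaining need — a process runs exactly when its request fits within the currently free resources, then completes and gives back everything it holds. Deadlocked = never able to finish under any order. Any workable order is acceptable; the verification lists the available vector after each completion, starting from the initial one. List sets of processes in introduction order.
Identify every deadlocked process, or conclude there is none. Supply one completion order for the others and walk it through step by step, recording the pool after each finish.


Deadlocked: P2 and P5.
Key observation: even finishing P9, P3, P8, P4, P1 leaves just (5, 8) free — too little type-C units for any of the remaining processes.
The rest can finish in the order P9, P3, P8, P4, P1. Verifying each step:
  pool = (0, 3)
  P9: need (0, 2) fits (0, 3); releases (0, 1), pool now (0, 4)
  P3: need (0, 4) fits (0, 4); releases (1, 1), pool now (1, 5)
  P8: need (0, 4) fits (1, 5); releases (2, 1), pool now (3, 6)
  P4: need (2, 3) fits (3, 6); releases (1, 1), pool now (4, 7)
  P1: need (3, 3) fits (4, 7); releases (1, 1), pool now (5, 8)
None of the blocked processes ever fits:
  blocked: P2 wants (6, 4), pool (5, 8) — not enough type-C units
  blocked: P5 wants (6, 3), pool (5, 8) — not enough type-C units


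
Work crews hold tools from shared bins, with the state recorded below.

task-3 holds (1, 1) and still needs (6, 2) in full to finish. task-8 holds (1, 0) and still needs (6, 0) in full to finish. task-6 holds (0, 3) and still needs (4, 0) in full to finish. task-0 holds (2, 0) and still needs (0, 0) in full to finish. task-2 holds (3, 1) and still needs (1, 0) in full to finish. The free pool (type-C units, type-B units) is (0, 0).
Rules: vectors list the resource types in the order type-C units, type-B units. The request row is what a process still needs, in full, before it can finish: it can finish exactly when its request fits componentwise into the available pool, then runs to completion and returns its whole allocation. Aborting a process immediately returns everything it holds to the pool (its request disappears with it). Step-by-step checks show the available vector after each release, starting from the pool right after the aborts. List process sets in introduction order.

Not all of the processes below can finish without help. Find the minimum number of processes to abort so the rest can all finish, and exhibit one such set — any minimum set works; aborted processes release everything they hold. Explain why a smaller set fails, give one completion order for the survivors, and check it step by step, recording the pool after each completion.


Abort task-3.
Key observation: aborting task-3 returns (1, 1), and task-8 — hopeless before — runs at step 3 with the returned capacity in the pool.
Minimality: the empty abort set fails — the state is deadlocked as it stands.
One survivor order: task-0, task-2, task-8, task-6. Walking it through (post-abort pool first):
  pool = (1, 1)
  task-0: need (0, 0) fits (1, 1); releases (2, 0), pool now (3, 1)
  task-2: need (1, 0) fits (3, 1); releases (3, 1), pool now (6, 2)
  task-8: need (6, 0) fits (6, 2); releases (1, 0), pool now (7, 2)
  task-6: need (4, 0) fits (7, 2); releases (0, 3), pool now (7, 5)


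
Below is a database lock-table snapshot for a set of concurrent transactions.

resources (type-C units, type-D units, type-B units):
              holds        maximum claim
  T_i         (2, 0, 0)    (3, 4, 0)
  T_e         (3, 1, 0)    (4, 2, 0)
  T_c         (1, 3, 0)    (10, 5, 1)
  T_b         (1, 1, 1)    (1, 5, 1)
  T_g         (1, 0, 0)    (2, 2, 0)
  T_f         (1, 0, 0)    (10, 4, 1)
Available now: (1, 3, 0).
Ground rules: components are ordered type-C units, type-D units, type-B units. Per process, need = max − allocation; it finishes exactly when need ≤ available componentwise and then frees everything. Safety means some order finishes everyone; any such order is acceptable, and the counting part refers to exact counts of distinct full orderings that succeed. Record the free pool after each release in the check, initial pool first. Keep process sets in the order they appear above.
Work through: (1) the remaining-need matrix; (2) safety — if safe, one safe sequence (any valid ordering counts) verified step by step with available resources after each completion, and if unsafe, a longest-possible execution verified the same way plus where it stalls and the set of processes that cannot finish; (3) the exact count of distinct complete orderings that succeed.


(1) Need matrix, components ordered type-C units, type-D units, type-B units:
  T_i: (1, 4, 0)
  T_e: (1, 1, 0)
  T_c: (9, 2, 1)
  T_b: (0, 4, 0)
  T_g: (1, 2, 0)
  T_f: (9, 4, 1)
(2) UNSAFE.
Key observation: once T_e, T_i, T_g, T_b finish, the pool peaks at (8, 5, 1) — and every remaining process still needs more type-C units than that.
The run T_e, T_i, T_g, T_b cannot be extended any further. Verifying each step:
  pool = (1, 3, 0)
  T_e needs (1, 1, 0) <= (1, 3, 0) -> finishes; pool += (3, 1, 0) = (4, 4, 0)
  T_i needs (1, 4, 0) <= (4, 4, 0) -> finishes; pool += (2, 0, 0) = (6, 4, 0)
  T_g needs (1, 2, 0) <= (6, 4, 0) -> finishes; pool += (1, 0, 0) = (7, 4, 0)
  T_b needs (0, 4, 0) <= (7, 4, 0) -> finishes; pool += (1, 1, 1) = (8, 5, 1)
  T_c cannot run: need (9, 2, 1) vs free (8, 5, 1) (insufficient type-C units)
  T_f cannot run: need (9, 4, 1) vs free (8, 5, 1) (insufficient type-C units)
Processes that can never finish: T_c and T_f.
(3) Precisely 0 of the possible complete orderings are safe sequences.


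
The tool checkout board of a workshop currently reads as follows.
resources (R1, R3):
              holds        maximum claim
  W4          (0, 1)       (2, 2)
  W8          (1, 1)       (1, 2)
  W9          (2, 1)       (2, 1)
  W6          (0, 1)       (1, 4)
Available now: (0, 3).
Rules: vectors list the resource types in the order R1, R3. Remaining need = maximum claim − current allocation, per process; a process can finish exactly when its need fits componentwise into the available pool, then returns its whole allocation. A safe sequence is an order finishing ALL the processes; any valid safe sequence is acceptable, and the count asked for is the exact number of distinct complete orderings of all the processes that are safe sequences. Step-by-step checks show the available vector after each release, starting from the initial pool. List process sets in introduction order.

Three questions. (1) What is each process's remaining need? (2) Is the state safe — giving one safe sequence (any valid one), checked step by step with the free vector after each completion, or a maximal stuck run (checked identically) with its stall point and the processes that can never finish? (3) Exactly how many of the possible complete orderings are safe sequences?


(1) Need matrix, components ordered R1, R3:
  W4: (2, 1)
  W8: (0, 1)
  W9: (0, 0)
  W6: (1, 3)
(2) The state is SAFE; one workable sequence: W8, W9, W6, W4.
Key observation: nothing binds to the last unit here — the tightest requested-resource margin is 1, first seen at W4 ((2, 1) against (3, 6)).
Walking it through:
  pool = (0, 3)
  W8 needs (0, 1) <= (0, 3) -> finishes; pool += (1, 1) = (1, 4)
  W9 needs (0, 0) <= (1, 4) -> finishes; pool += (2, 1) = (3, 5)
  W6 needs (1, 3) <= (3, 5) -> finishes; pool += (0, 1) = (3, 6)
  W4 needs (2, 1) <= (3, 6) -> finishes; pool += (0, 1) = (3, 7)
(3) Precisely 9 of the possible complete orderings are safe sequences.


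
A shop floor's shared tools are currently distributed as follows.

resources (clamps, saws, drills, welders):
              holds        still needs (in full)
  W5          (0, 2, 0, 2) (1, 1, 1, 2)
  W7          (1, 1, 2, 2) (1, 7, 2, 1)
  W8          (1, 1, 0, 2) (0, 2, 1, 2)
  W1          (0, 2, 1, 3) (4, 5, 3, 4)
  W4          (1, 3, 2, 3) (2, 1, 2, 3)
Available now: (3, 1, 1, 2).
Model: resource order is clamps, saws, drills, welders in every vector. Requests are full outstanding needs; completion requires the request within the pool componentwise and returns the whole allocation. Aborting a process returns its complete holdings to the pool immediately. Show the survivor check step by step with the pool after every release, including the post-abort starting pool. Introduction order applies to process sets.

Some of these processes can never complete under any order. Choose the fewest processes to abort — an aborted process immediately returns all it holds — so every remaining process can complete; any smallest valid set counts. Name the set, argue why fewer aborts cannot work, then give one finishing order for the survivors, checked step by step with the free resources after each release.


The answer: abort W1.
Key observation: the returned (0, 2, 1, 3) from W1 is what brings W4 — unrunnable before, under any order — into play at step 2.
No smaller set exists: with zero aborts the deadlock remains.
Survivors finish in the order: W5, W4, W7, W8. Check, step by step (pool after the aborts first):
  pool = (3, 3, 2, 5)
  W5 needs (1, 1, 1, 2) <= (3, 3, 2, 5) -> finishes; pool += (0, 2, 0, 2) = (3, 5, 2, 7)
  W4 needs (2, 1, 2, 3) <= (3, 5, 2, 7) -> finishes; pool += (1, 3, 2, 3) = (4, 8, 4, 10)
  W7 needs (1, 7, 2, 1) <= (4, 8, 4, 10) -> finishes; pool += (1, 1, 2, 2) = (5, 9, 6, 12)
  W8 needs (0, 2, 1, 2) <= (5, 9, 6, 12) -> finishes; pool += (1, 1, 0, 2) = (6, 10, 6, 14)
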